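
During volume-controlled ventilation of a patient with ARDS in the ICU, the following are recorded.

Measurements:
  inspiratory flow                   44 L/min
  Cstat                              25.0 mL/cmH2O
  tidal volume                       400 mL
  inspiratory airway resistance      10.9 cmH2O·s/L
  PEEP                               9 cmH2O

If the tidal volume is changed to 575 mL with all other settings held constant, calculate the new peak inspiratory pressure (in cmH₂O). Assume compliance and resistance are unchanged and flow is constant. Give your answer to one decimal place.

Flow: 44 L/min ÷ 60 = 0.7333 L/s.
PIP = Vt/C + R·V̇ + PEEP (constant-flow equation of motion).
Only the elastic term changes: ΔPIP = ΔVt / C = (575 − 400) / 25.0 = 7.0 cmH2O.
Original PIP = 400/25.0 + 10.9×0.7333 + 9 = 32.993 cmH2O; new PIP = 32.993 + (7.0) = 39.993 cmH2O.

40.0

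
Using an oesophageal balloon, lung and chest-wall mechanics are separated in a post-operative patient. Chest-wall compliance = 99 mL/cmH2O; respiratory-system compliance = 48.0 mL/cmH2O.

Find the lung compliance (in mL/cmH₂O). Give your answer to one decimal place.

93.2

1/CL = 1/Crs − 1/Ccw.
1/CL = 1/48.0 − 1/99 = 0.01073.
CL = 93.197 mL/cmH2O.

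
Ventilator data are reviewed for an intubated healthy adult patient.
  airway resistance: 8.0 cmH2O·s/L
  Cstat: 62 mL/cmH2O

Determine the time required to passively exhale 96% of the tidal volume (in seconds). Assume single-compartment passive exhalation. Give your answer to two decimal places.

τ = R × C = 8.0 × 62 mL/cmH2O = 8.0 × 0.062 L/cmH2O = 0.496 s.
Exhaled fraction f = 1 − e^(−t/τ) → t = −τ·ln(1 − f) = −0.496·ln(0.04) = 1.597 s.

1.60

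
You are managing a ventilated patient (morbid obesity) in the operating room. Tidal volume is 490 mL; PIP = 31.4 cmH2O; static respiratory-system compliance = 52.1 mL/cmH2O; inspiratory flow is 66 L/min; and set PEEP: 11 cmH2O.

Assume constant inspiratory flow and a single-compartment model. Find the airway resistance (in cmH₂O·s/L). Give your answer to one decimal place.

Flow: 66 L/min ÷ 60 = 1.1 L/s.
Equation of motion (constant flow): PIP = Vt/C + R·V̇ + PEEP.
R·V̇ = PIP − Vt/C − PEEP = 31.4 − 490/52.1 − 11 = 31.4 − 9.405 − 11 = 10.995 cmH2O.
R = 10.995 / 1.1 = 9.995 cmH2O·s/L.

10.0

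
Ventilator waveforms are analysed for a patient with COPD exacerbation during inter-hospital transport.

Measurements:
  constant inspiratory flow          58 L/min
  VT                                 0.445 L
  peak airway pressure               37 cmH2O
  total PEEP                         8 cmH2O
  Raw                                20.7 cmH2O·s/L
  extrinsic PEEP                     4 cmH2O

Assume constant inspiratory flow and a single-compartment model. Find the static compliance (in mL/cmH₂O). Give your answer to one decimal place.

49.5

Flow: 58 L/min ÷ 60 = 0.9667 L/s.
Total PEEP = 8 cmH2O (set 4 + intrinsic 4); this is the baseline alveolar pressure.
Equation of motion (constant flow): PIP = Vt/C + R·V̇ + PEEP.
Vt/C = PIP − R·V̇ − PEEP = 37 − 20.7×0.9667 − 8 = 37 − 20.011 − 8 = 8.989 cmH2O.
C = Vt / 8.989 = 445 / 8.989 = 49.505 mL/cmH2O.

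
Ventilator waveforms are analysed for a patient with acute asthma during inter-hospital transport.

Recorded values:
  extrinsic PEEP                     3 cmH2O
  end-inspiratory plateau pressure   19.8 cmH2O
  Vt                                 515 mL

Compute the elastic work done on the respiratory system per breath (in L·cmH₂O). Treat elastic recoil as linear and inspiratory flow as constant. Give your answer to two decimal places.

Elastic work ≈ ½ × (Pplat − PEEP) × Vt = 0.5 × (19.8 − 3) × 0.515 L = 0.5 × 16.8 × 0.515 = 4.326 L·cmH2O.

4.33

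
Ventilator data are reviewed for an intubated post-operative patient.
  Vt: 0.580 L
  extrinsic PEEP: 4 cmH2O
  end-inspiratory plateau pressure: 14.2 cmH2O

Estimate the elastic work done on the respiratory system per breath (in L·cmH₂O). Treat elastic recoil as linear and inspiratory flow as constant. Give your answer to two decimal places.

Elastic work ≈ ½ × (Pplat − PEEP) × Vt = 0.5 × (14.2 − 4) × 0.580 L = 0.5 × 10.2 × 0.580 = 2.958 L·cmH2O.

2.96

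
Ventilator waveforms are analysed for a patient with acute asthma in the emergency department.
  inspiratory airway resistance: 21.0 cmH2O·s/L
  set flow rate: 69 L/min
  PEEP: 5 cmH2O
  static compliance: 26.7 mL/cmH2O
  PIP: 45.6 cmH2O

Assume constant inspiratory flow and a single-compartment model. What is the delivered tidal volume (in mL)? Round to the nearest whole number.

439

Flow: 69 L/min ÷ 60 = 1.15 L/s.
Equation of motion (constant flow): PIP = Vt/C + R·V̇ + PEEP.
Vt/C = PIP − R·V̇ − PEEP = 45.6 − 24.15 − 5 = 16.45 cmH2O.
Vt = C × 16.45 = 26.7 × 16.45 = 439.22 mL.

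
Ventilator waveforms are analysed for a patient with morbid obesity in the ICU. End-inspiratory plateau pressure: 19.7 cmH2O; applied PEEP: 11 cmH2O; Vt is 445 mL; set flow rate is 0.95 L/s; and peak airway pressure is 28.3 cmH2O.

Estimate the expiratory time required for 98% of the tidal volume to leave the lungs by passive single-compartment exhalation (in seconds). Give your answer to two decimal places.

R = (PIP − Pplat)/V̇ = (28.3 − 19.7) / 0.95 = 8.6/0.95 = 9.053 cmH2O·s/L.
C = Vt/(Pplat − PEEP) = 445.0 / (19.7 − 11) = 445.0/8.7 = 51.149 mL/cmH2O.
τ = R × C = 9.053 × 0.05115 L/cmH2O = 0.4631 s.
t = −τ·ln(1 − 0.98) = −0.4631·ln(0.02) = 1.812 s.

1.81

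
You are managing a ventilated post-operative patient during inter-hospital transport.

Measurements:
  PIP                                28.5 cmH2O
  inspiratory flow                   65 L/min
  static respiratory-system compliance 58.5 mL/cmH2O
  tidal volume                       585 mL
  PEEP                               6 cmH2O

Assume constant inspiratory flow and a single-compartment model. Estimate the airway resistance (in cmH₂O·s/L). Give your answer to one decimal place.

11.5

Flow: 65 L/min ÷ 60 = 1.0833 L/s.
Equation of motion (constant flow): PIP = Vt/C + R·V̇ + PEEP.
R·V̇ = PIP − Vt/C − PEEP = 28.5 − 585/58.5 − 6 = 28.5 − 10.0 − 6 = 12.5 cmH2O.
R = 12.5 / 1.0833 = 11.539 cmH2O·s/L.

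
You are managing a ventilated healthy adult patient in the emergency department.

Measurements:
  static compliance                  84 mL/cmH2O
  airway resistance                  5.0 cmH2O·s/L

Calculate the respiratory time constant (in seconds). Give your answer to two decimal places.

0.42

τ = R × C = 5.0 × 84 mL/cmH2O = 5.0 × 0.084 L/cmH2O = 0.42 s.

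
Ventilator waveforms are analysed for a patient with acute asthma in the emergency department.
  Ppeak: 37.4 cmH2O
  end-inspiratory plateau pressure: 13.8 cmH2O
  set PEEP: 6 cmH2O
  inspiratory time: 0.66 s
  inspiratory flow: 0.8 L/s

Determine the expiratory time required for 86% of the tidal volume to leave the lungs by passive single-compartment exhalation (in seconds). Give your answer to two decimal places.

Vt = flow × Ti = 0.8 L/s × 0.66 s × 1000 mL/L = 528.0 mL.
R = (PIP − Pplat)/V̇ = (37.4 − 13.8) / 0.8 = 23.6/0.8 = 29.5 cmH2O·s/L.
C = Vt/(Pplat − PEEP) = 528.0 / (13.8 − 6) = 528.0/7.8 = 67.692 mL/cmH2O.
τ = R × C = 29.5 × 0.06769 L/cmH2O = 1.997 s.
t = −τ·ln(1 − 0.86) = −1.997·ln(0.14) = 3.926 s.

3.93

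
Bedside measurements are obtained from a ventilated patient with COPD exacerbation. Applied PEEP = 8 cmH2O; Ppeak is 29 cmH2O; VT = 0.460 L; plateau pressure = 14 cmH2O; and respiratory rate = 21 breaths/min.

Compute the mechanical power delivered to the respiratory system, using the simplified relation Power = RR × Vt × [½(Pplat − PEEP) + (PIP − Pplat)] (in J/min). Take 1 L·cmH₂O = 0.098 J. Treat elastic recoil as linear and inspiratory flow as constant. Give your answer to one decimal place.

17.0

Per-breath work = Vt × [½(Pplat−PEEP) + (PIP−Pplat)] = 0.460 × [0.5×6.0 + 15.0] = 0.460 × 18.0 = 8.28 L·cmH2O.
Power = 21 × 8.28 = 173.88 L·cmH2O/min.
× 0.098 J/(L·cmH2O) → 17.04 J/min.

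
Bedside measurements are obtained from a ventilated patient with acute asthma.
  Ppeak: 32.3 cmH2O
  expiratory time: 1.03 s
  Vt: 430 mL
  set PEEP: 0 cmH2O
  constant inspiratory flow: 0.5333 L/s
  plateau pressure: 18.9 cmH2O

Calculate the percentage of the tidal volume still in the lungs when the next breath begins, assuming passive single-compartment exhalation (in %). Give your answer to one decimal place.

16.5

R = (PIP − Pplat)/V̇ = (32.3 − 18.9) / 0.5333 = 13.4/0.5333 = 25.127 cmH2O·s/L.
C = Vt/(Pplat − PEEP) = 430.0 / (18.9 − 0) = 430.0/18.9 = 22.751 mL/cmH2O.
τ = R × C = 25.127 × 0.02275 L/cmH2O = 0.5716 s.
Fraction remaining at end-expiration = e^(−Te/τ) = e^(−1.03/0.5716) = 0.165 → 16.5%.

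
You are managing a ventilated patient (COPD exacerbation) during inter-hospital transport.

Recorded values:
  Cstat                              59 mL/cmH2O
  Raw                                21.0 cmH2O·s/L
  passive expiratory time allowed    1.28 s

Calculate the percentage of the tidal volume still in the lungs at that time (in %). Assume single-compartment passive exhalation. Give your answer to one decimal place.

τ = R × C = 21.0 × 59 mL/cmH2O = 21.0 × 0.059 L/cmH2O = 1.239 s.
Passive exhalation: V(t)/V₀ = e^(−t/τ) = e^(−1.28/1.239) = 0.3559.
Fraction remaining = 0.3559 → 35.59%.

35.6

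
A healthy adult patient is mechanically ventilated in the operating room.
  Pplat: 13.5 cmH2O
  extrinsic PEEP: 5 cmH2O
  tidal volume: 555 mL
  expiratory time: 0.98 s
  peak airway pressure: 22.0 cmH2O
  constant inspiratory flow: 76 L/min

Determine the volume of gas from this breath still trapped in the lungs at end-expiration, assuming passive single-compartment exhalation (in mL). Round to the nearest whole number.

59

Flow: 76 L/min ÷ 60 = 1.2667 L/s.
R = (PIP − Pplat)/V̇ = (22.0 − 13.5) / 1.2667 = 8.5/1.2667 = 6.71 cmH2O·s/L.
C = Vt/(Pplat − PEEP) = 555.0 / (13.5 − 5) = 555.0/8.5 = 65.294 mL/cmH2O.
τ = R × C = 6.71 × 0.06529 L/cmH2O = 0.4381 s.
Fraction remaining = e^(−Te/τ) = e^(−0.98/0.4381) = 0.1068.
Trapped volume = 555.0 × 0.1068 = 59.274 mL.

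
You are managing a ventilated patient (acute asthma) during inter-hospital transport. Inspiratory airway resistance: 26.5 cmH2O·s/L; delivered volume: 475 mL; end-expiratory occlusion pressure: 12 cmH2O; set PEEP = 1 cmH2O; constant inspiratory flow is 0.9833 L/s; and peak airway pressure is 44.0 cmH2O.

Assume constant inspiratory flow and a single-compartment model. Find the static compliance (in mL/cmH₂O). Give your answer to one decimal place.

79.9

Total PEEP = 12 cmH2O (set 1 + intrinsic 11); this is the baseline alveolar pressure.
Equation of motion (constant flow): PIP = Vt/C + R·V̇ + PEEP.
Vt/C = PIP − R·V̇ − PEEP = 44.0 − 26.5×0.9833 − 12 = 44.0 − 26.057 − 12 = 5.943 cmH2O.
C = Vt / 5.943 = 475 / 5.943 = 79.926 mL/cmH2O.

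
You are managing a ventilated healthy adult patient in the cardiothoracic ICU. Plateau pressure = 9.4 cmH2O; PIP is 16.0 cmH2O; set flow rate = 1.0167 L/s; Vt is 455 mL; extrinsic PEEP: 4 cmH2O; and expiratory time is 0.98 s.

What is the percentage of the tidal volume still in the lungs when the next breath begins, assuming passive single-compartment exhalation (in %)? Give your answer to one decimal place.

R = (PIP − Pplat)/V̇ = (16.0 − 9.4) / 1.0167 = 6.6/1.0167 = 6.492 cmH2O·s/L.
C = Vt/(Pplat − PEEP) = 455.0 / (9.4 − 4) = 455.0/5.4 = 84.259 mL/cmH2O.
τ = R × C = 6.492 × 0.08426 L/cmH2O = 0.547 s.
Fraction remaining at end-expiration = e^(−Te/τ) = e^(−0.98/0.547) = 0.1667 → 16.67%.

16.7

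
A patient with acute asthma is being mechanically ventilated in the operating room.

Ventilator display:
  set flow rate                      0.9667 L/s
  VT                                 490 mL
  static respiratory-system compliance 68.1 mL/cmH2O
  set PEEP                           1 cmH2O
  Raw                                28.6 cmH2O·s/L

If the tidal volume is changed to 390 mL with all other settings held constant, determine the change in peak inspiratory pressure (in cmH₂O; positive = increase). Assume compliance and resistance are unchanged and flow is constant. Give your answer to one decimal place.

PIP = Vt/C + R·V̇ + PEEP (constant-flow equation of motion).
Only the elastic term changes: ΔPIP = ΔVt / C = (390 − 490) / 68.1 = -1.468 cmH2O.

-1.5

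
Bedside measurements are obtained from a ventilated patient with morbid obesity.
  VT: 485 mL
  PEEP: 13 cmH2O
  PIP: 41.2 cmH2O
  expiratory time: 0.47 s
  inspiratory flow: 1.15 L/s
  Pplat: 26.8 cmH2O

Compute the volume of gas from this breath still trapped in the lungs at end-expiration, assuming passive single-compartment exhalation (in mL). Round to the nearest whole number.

R = (PIP − Pplat)/V̇ = (41.2 − 26.8) / 1.15 = 14.4/1.15 = 12.522 cmH2O·s/L.
C = Vt/(Pplat − PEEP) = 485.0 / (26.8 − 13) = 485.0/13.8 = 35.145 mL/cmH2O.
τ = R × C = 12.522 × 0.03515 L/cmH2O = 0.4401 s.
Fraction remaining = e^(−Te/τ) = e^(−0.47/0.4401) = 0.3437.
Trapped volume = 485.0 × 0.3437 = 166.69 mL.

167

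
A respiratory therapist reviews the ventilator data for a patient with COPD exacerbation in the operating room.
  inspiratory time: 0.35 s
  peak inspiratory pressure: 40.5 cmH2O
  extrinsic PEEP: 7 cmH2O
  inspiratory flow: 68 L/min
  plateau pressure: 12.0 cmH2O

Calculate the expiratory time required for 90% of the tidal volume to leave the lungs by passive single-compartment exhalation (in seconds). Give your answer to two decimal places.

Flow: 68 L/min ÷ 60 = 1.1333 L/s.
Vt = flow × Ti = 1.1333 L/s × 0.35 s × 1000 mL/L = 396.66 mL.
R = (PIP − Pplat)/V̇ = (40.5 − 12.0) / 1.1333 = 28.5/1.1333 = 25.148 cmH2O·s/L.
C = Vt/(Pplat − PEEP) = 396.66 / (12.0 − 7) = 396.66/5.0 = 79.332 mL/cmH2O.
τ = R × C = 25.148 × 0.07933 L/cmH2O = 1.995 s.
t = −τ·ln(1 − 0.90) = −1.995·ln(0.1) = 4.594 s.

4.59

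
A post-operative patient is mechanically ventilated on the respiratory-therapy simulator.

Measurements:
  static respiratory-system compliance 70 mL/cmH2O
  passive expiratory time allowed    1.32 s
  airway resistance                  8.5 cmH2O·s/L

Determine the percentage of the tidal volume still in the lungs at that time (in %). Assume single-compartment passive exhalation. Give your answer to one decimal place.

τ = R × C = 8.5 × 70 mL/cmH2O = 8.5 × 0.070 L/cmH2O = 0.595 s.
Passive exhalation: V(t)/V₀ = e^(−t/τ) = e^(−1.32/0.595) = 0.1088.
Fraction remaining = 0.1088 → 10.88%.

10.9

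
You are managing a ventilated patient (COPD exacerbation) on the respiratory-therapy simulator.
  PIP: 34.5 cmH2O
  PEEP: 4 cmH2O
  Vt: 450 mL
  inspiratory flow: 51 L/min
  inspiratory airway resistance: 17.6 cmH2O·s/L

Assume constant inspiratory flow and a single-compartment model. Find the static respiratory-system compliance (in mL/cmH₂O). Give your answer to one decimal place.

Flow: 51 L/min ÷ 60 = 0.85 L/s.
Equation of motion (constant flow): PIP = Vt/C + R·V̇ + PEEP.
Vt/C = PIP − R·V̇ − PEEP = 34.5 − 17.6×0.85 − 4 = 34.5 − 14.96 − 4 = 15.54 cmH2O.
C = Vt / 15.54 = 450 / 15.54 = 28.958 mL/cmH2O.

29.0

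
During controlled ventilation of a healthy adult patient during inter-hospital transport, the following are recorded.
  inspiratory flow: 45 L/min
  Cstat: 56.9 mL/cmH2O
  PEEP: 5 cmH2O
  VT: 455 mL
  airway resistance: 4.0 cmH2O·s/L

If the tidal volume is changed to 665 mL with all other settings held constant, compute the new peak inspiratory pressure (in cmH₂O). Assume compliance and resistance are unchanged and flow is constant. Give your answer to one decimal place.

Flow: 45 L/min ÷ 60 = 0.75 L/s.
PIP = Vt/C + R·V̇ + PEEP (constant-flow equation of motion).
Only the elastic term changes: ΔPIP = ΔVt / C = (665 − 455) / 56.9 = 3.691 cmH2O.
Original PIP = 455/56.9 + 4.0×0.75 + 5 = 15.996 cmH2O; new PIP = 15.996 + (3.691) = 19.687 cmH2O.

19.7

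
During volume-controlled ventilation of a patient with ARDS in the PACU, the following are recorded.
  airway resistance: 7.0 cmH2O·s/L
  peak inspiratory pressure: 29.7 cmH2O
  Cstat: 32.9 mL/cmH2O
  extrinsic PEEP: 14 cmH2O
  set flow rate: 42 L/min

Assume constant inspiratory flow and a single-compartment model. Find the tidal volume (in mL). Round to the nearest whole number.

Flow: 42 L/min ÷ 60 = 0.7 L/s.
Equation of motion (constant flow): PIP = Vt/C + R·V̇ + PEEP.
Vt/C = PIP − R·V̇ − PEEP = 29.7 − 4.9 − 14 = 10.8 cmH2O.
Vt = C × 10.8 = 32.9 × 10.8 = 355.32 mL.

355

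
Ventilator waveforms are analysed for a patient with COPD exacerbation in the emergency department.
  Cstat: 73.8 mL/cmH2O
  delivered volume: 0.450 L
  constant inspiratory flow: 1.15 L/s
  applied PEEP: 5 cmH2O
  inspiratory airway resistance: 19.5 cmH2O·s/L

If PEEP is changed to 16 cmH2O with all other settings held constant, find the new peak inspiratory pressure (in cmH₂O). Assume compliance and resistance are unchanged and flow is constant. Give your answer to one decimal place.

PIP = Vt/C + R·V̇ + PEEP (constant-flow equation of motion).
Only the baseline term changes: ΔPIP = ΔPEEP = 16 − 5 = 11.0 cmH2O.
Original PIP = 450/73.8 + 19.5×1.15 + 5 = 33.523 cmH2O; new PIP = 33.523 + (11.0) = 44.523 cmH2O.

44.5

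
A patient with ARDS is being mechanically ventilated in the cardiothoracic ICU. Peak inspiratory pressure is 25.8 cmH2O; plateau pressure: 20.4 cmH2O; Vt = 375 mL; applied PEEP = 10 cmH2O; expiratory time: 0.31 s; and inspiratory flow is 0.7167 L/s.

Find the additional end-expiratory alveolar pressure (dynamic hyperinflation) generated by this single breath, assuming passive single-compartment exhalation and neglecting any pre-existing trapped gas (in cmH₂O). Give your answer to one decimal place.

3.3

R = (PIP − Pplat)/V̇ = (25.8 − 20.4) / 0.7167 = 5.4/0.7167 = 7.535 cmH2O·s/L.
C = Vt/(Pplat − PEEP) = 375.0 / (20.4 − 10) = 375.0/10.4 = 36.058 mL/cmH2O.
τ = R × C = 7.535 × 0.03606 L/cmH2O = 0.2717 s.
Fraction remaining = e^(−Te/τ) = e^(−0.31/0.2717) = 0.3195; trapped volume = 375.0 × 0.3195 = 119.81 mL.
Additional alveolar pressure from trapping ≈ V_trapped / C = 119.81 / 36.058 = 3.323 cmH2O.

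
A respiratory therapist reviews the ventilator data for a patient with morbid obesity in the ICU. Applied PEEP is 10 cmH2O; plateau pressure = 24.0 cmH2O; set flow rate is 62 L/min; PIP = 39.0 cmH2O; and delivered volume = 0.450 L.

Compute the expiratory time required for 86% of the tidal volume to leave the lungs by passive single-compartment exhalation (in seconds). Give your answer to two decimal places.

0.92

Flow: 62 L/min ÷ 60 = 1.0333 L/s.
R = (PIP − Pplat)/V̇ = (39.0 − 24.0) / 1.0333 = 15.0/1.0333 = 14.517 cmH2O·s/L.
C = Vt/(Pplat − PEEP) = 450.0 / (24.0 − 10) = 450.0/14.0 = 32.143 mL/cmH2O.
τ = R × C = 14.517 × 0.03214 L/cmH2O = 0.4666 s.
t = −τ·ln(1 − 0.86) = −0.4666·ln(0.14) = 0.9174 s.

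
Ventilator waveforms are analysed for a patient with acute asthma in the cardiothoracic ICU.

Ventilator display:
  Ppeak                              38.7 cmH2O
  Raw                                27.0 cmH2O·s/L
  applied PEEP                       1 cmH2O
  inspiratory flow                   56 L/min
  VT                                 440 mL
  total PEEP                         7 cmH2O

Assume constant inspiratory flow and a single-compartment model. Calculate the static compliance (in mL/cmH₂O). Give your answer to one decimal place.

67.7

Flow: 56 L/min ÷ 60 = 0.9333 L/s.
Total PEEP = 7 cmH2O (set 1 + intrinsic 6); this is the baseline alveolar pressure.
Equation of motion (constant flow): PIP = Vt/C + R·V̇ + PEEP.
Vt/C = PIP − R·V̇ − PEEP = 38.7 − 27.0×0.9333 − 7 = 38.7 − 25.199 − 7 = 6.501 cmH2O.
C = Vt / 6.501 = 440 / 6.501 = 67.682 mL/cmH2O.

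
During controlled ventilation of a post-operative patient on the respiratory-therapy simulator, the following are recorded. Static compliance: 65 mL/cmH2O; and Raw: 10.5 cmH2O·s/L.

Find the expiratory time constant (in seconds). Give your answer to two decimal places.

τ = R × C = 10.5 × 65 mL/cmH2O = 10.5 × 0.065 L/cmH2O = 0.6825 s.

0.68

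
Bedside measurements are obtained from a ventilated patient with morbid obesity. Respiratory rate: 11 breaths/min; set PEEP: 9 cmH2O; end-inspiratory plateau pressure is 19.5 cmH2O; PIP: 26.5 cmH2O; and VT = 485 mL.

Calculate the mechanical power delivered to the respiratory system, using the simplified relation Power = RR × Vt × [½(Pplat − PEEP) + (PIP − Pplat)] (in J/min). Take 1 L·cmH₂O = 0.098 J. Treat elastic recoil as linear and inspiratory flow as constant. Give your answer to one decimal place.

Per-breath work = Vt × [½(Pplat−PEEP) + (PIP−Pplat)] = 0.485 × [0.5×10.5 + 7.0] = 0.485 × 12.25 = 5.941 L·cmH2O.
Power = 11 × 5.941 = 65.351 L·cmH2O/min.
× 0.098 J/(L·cmH2O) → 6.404 J/min.

6.4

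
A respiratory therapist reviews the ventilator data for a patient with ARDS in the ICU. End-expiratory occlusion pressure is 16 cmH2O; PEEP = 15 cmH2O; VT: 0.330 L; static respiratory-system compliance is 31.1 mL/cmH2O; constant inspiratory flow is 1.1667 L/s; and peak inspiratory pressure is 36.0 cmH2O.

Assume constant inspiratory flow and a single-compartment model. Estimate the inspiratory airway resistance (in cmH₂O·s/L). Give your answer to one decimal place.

Total PEEP = 16 cmH2O (set 15 + intrinsic 1); this is the baseline alveolar pressure.
Equation of motion (constant flow): PIP = Vt/C + R·V̇ + PEEP.
R·V̇ = PIP − Vt/C − PEEP = 36.0 − 330/31.1 − 16 = 36.0 − 10.611 − 16 = 9.389 cmH2O.
R = 9.389 / 1.1667 = 8.047 cmH2O·s/L.

8.0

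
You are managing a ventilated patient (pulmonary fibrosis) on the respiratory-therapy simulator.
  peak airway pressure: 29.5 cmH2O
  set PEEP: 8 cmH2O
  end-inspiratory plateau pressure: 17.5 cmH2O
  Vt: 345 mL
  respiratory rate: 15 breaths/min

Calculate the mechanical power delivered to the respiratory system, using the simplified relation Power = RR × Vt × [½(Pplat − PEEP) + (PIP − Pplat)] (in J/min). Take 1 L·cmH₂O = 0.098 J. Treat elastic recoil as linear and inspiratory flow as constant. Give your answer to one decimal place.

8.5

Per-breath work = Vt × [½(Pplat−PEEP) + (PIP−Pplat)] = 0.345 × [0.5×9.5 + 12.0] = 0.345 × 16.75 = 5.779 L·cmH2O.
Power = 15 × 5.779 = 86.685 L·cmH2O/min.
× 0.098 J/(L·cmH2O) → 8.495 J/min.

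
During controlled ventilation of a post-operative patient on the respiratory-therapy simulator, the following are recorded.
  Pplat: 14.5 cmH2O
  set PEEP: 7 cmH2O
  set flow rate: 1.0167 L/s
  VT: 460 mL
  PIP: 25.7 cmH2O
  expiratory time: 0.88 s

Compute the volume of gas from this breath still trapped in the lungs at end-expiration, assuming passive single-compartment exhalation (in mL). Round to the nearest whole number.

R = (PIP − Pplat)/V̇ = (25.7 − 14.5) / 1.0167 = 11.2/1.0167 = 11.016 cmH2O·s/L.
C = Vt/(Pplat − PEEP) = 460.0 / (14.5 − 7) = 460.0/7.5 = 61.333 mL/cmH2O.
τ = R × C = 11.016 × 0.06133 L/cmH2O = 0.6756 s.
Fraction remaining = e^(−Te/τ) = e^(−0.88/0.6756) = 0.2718.
Trapped volume = 460.0 × 0.2718 = 125.03 mL.

125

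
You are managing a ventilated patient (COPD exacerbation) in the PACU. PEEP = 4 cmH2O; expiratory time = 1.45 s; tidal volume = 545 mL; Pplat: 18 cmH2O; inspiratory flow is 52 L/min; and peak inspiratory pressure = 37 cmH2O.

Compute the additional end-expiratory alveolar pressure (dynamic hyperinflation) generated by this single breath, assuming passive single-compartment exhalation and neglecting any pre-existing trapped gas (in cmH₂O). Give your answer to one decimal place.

Flow: 52 L/min ÷ 60 = 0.8667 L/s.
R = (PIP − Pplat)/V̇ = (37 − 18) / 0.8667 = 19.0/0.8667 = 21.922 cmH2O·s/L.
C = Vt/(Pplat − PEEP) = 545.0 / (18 − 4) = 545.0/14.0 = 38.929 mL/cmH2O.
τ = R × C = 21.922 × 0.03893 L/cmH2O = 0.8534 s.
Fraction remaining = e^(−Te/τ) = e^(−1.45/0.8534) = 0.1829; trapped volume = 545.0 × 0.1829 = 99.681 mL.
Additional alveolar pressure from trapping ≈ V_trapped / C = 99.681 / 38.929 = 2.561 cmH2O.

2.6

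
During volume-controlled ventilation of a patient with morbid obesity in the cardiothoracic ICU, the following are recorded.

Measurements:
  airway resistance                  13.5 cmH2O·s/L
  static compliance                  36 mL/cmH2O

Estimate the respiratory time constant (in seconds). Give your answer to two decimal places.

0.49

τ = R × C = 13.5 × 36 mL/cmH2O = 13.5 × 0.036 L/cmH2O = 0.486 s.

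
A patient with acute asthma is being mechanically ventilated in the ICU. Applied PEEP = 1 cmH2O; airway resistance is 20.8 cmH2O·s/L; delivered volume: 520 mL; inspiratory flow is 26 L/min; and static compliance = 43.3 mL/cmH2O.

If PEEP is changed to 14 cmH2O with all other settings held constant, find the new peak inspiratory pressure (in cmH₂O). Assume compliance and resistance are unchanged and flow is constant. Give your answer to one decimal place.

35.0

Flow: 26 L/min ÷ 60 = 0.4333 L/s.
PIP = Vt/C + R·V̇ + PEEP (constant-flow equation of motion).
Only the baseline term changes: ΔPIP = ΔPEEP = 14 − 1 = 13.0 cmH2O.
Original PIP = 520/43.3 + 20.8×0.4333 + 1 = 22.022 cmH2O; new PIP = 22.022 + (13.0) = 35.022 cmH2O.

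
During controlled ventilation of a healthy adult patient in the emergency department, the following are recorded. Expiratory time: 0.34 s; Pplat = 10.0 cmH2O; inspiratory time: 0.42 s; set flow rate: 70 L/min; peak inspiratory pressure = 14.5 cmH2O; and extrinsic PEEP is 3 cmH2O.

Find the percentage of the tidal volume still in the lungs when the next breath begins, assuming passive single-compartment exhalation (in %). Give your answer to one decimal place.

28.4

Flow: 70 L/min ÷ 60 = 1.1667 L/s.
Vt = flow × Ti = 1.1667 L/s × 0.42 s × 1000 mL/L = 490.01 mL.
R = (PIP − Pplat)/V̇ = (14.5 − 10.0) / 1.1667 = 4.5/1.1667 = 3.857 cmH2O·s/L.
C = Vt/(Pplat − PEEP) = 490.01 / (10.0 − 3) = 490.01/7.0 = 70.001 mL/cmH2O.
τ = R × C = 3.857 × 0.07 L/cmH2O = 0.27 s.
Fraction remaining at end-expiration = e^(−Te/τ) = e^(−0.34/0.27) = 0.2839 → 28.39%.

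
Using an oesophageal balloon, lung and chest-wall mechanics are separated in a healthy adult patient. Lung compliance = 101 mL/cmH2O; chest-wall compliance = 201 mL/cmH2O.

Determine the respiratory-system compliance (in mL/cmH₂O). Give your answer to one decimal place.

Lung and chest wall are elastances in series: 1/Crs = 1/CL + 1/Ccw.
1/Crs = 1/101 + 1/201 = 0.01488.
Crs = 67.204 mL/cmH2O.

67.2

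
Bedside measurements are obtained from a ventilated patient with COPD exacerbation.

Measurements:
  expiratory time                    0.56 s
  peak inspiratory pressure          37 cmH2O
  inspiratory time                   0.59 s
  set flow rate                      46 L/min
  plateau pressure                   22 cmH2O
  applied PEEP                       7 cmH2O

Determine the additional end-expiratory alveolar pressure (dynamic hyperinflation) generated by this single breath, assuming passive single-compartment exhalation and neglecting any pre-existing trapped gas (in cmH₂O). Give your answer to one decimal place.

5.8

Flow: 46 L/min ÷ 60 = 0.7667 L/s.
Vt = flow × Ti = 0.7667 L/s × 0.59 s × 1000 mL/L = 452.35 mL.
R = (PIP − Pplat)/V̇ = (37 − 22) / 0.7667 = 15.0/0.7667 = 19.564 cmH2O·s/L.
C = Vt/(Pplat − PEEP) = 452.35 / (22 − 7) = 452.35/15.0 = 30.157 mL/cmH2O.
τ = R × C = 19.564 × 0.03016 L/cmH2O = 0.5901 s.
Fraction remaining = e^(−Te/τ) = e^(−0.56/0.5901) = 0.3871; trapped volume = 452.35 × 0.3871 = 175.1 mL.
Additional alveolar pressure from trapping ≈ V_trapped / C = 175.1 / 30.157 = 5.806 cmH2O.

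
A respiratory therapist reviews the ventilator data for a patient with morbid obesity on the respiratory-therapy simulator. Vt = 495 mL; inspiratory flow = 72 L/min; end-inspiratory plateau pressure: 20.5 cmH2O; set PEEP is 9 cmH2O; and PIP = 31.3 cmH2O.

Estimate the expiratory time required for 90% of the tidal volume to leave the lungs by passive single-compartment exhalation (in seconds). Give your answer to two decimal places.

0.89

Flow: 72 L/min ÷ 60 = 1.2 L/s.
R = (PIP − Pplat)/V̇ = (31.3 − 20.5) / 1.2 = 10.8/1.2 = 9.0 cmH2O·s/L.
C = Vt/(Pplat − PEEP) = 495.0 / (20.5 − 9) = 495.0/11.5 = 43.043 mL/cmH2O.
τ = R × C = 9.0 × 0.04304 L/cmH2O = 0.3874 s.
t = −τ·ln(1 − 0.90) = −0.3874·ln(0.1) = 0.892 s.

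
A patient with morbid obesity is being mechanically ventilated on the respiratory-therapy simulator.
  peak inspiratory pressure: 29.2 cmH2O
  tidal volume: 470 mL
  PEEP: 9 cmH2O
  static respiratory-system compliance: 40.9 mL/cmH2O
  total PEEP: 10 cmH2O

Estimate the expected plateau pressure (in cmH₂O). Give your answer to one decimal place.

21.5

End-expiratory occlusion gives total PEEP = 10 cmH2O (intrinsic PEEP = 10 − 9 = 1). Use total PEEP for the elastic gradient.
Pplat = PEEPtotal + Vt / Cstat = 10 + 470 / 40.9 = 10 + 11.491 = 21.491 cmH2O.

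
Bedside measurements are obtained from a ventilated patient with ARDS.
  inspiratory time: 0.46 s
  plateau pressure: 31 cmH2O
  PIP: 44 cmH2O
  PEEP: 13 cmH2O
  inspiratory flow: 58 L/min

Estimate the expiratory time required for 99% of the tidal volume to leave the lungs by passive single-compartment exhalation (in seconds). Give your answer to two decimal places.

Flow: 58 L/min ÷ 60 = 0.9667 L/s.
Vt = flow × Ti = 0.9667 L/s × 0.46 s × 1000 mL/L = 444.68 mL.
R = (PIP − Pplat)/V̇ = (44 − 31) / 0.9667 = 13.0/0.9667 = 13.448 cmH2O·s/L.
C = Vt/(Pplat − PEEP) = 444.68 / (31 − 13) = 444.68/18.0 = 24.704 mL/cmH2O.
τ = R × C = 13.448 × 0.0247 L/cmH2O = 0.3322 s.
t = −τ·ln(1 − 0.99) = −0.3322·ln(0.01) = 1.53 s.

1.53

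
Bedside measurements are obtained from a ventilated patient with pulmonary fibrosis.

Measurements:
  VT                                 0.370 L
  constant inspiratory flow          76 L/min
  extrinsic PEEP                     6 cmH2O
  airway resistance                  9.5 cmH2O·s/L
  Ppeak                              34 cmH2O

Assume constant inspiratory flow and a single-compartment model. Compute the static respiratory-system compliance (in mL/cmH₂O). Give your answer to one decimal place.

23.2

Flow: 76 L/min ÷ 60 = 1.2667 L/s.
Equation of motion (constant flow): PIP = Vt/C + R·V̇ + PEEP.
Vt/C = PIP − R·V̇ − PEEP = 34 − 9.5×1.2667 − 6 = 34 − 12.034 − 6 = 15.966 cmH2O.
C = Vt / 15.966 = 370 / 15.966 = 23.174 mL/cmH2O.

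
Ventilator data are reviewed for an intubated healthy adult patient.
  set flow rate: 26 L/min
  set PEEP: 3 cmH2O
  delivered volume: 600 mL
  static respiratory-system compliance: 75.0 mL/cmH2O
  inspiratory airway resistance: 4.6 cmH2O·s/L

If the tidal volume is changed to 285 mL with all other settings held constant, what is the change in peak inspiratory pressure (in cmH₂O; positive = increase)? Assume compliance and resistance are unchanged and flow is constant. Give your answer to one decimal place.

-4.2

PIP = Vt/C + R·V̇ + PEEP (constant-flow equation of motion).
Only the elastic term changes: ΔPIP = ΔVt / C = (285 − 600) / 75.0 = -4.2 cmH2O.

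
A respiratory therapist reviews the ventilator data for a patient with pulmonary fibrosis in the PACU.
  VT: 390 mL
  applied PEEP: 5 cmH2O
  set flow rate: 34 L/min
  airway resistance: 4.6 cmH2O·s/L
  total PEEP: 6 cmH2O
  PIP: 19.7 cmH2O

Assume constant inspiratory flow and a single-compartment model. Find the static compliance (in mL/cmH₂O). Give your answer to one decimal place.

35.2

Flow: 34 L/min ÷ 60 = 0.5667 L/s.
Total PEEP = 6 cmH2O (set 5 + intrinsic 1); this is the baseline alveolar pressure.
Equation of motion (constant flow): PIP = Vt/C + R·V̇ + PEEP.
Vt/C = PIP − R·V̇ − PEEP = 19.7 − 4.6×0.5667 − 6 = 19.7 − 2.607 − 6 = 11.093 cmH2O.
C = Vt / 11.093 = 390 / 11.093 = 35.157 mL/cmH2O.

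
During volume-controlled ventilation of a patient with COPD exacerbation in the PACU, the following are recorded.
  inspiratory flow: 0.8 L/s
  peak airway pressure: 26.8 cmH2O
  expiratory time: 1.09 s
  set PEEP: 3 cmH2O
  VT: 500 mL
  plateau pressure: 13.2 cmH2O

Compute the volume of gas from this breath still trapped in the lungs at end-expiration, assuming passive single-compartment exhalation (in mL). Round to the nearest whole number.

135

R = (PIP − Pplat)/V̇ = (26.8 − 13.2) / 0.8 = 13.6/0.8 = 17.0 cmH2O·s/L.
C = Vt/(Pplat − PEEP) = 500.0 / (13.2 − 3) = 500.0/10.2 = 49.02 mL/cmH2O.
τ = R × C = 17.0 × 0.04902 L/cmH2O = 0.8333 s.
Fraction remaining = e^(−Te/τ) = e^(−1.09/0.8333) = 0.2703.
Trapped volume = 500.0 × 0.2703 = 135.15 mL.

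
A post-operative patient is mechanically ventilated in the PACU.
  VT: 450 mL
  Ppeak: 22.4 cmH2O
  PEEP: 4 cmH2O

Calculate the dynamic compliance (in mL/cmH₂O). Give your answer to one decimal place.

24.5

Dynamic compliance = Vt / (PIP − PEEP) = 450 / (22.4 − 4) = 450 / 18.4 = 24.457 mL/cmH2O.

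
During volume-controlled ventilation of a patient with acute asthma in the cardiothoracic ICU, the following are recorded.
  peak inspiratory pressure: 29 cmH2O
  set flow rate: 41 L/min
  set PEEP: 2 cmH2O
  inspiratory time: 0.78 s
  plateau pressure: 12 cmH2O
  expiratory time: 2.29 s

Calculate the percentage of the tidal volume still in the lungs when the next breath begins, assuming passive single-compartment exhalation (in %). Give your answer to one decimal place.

Flow: 41 L/min ÷ 60 = 0.6833 L/s.
Vt = flow × Ti = 0.6833 L/s × 0.78 s × 1000 mL/L = 532.97 mL.
R = (PIP − Pplat)/V̇ = (29 − 12) / 0.6833 = 17.0/0.6833 = 24.879 cmH2O·s/L.
C = Vt/(Pplat − PEEP) = 532.97 / (12 − 2) = 532.97/10.0 = 53.297 mL/cmH2O.
τ = R × C = 24.879 × 0.0533 L/cmH2O = 1.326 s.
Fraction remaining at end-expiration = e^(−Te/τ) = e^(−2.29/1.326) = 0.1778 → 17.78%.

17.8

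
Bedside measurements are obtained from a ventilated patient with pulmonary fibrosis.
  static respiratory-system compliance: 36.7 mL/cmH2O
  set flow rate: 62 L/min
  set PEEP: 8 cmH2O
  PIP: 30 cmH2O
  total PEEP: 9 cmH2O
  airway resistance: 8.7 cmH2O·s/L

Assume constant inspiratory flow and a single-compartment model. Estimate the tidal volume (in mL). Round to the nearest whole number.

Flow: 62 L/min ÷ 60 = 1.0333 L/s.
Total PEEP = 9 cmH2O (set 8 + intrinsic 1); this is the baseline alveolar pressure.
Equation of motion (constant flow): PIP = Vt/C + R·V̇ + PEEP.
Vt/C = PIP − R·V̇ − PEEP = 30 − 8.99 − 9 = 12.01 cmH2O.
Vt = C × 12.01 = 36.7 × 12.01 = 440.77 mL.

441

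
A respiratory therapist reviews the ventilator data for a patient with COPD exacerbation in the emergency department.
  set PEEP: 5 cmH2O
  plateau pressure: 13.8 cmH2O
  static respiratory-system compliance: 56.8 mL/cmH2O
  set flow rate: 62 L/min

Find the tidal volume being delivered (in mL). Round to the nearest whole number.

Vt = Cstat × (Pplat − PEEP) = 56.8 × (13.8 − 5) = 56.8 × 8.8 = 499.84 mL.

500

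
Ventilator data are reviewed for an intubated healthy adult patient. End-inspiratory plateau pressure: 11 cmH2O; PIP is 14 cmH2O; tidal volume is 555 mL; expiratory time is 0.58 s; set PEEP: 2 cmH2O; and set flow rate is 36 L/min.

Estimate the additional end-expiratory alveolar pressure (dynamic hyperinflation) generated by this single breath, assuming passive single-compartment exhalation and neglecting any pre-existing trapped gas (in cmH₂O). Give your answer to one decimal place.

1.4

Flow: 36 L/min ÷ 60 = 0.6 L/s.
R = (PIP − Pplat)/V̇ = (14 − 11) / 0.6 = 3.0/0.6 = 5.0 cmH2O·s/L.
C = Vt/(Pplat − PEEP) = 555.0 / (11 − 2) = 555.0/9.0 = 61.667 mL/cmH2O.
τ = R × C = 5.0 × 0.06167 L/cmH2O = 0.3084 s.
Fraction remaining = e^(−Te/τ) = e^(−0.58/0.3084) = 0.1525; trapped volume = 555.0 × 0.1525 = 84.638 mL.
Additional alveolar pressure from trapping ≈ V_trapped / C = 84.638 / 61.667 = 1.373 cmH2O.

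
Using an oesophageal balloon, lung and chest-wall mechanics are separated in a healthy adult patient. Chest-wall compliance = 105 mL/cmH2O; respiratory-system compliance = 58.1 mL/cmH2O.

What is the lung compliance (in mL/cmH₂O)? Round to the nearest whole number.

1/CL = 1/Crs − 1/Ccw.
1/CL = 1/58.1 − 1/105 = 0.007688.
CL = 130.07 mL/cmH2O.

130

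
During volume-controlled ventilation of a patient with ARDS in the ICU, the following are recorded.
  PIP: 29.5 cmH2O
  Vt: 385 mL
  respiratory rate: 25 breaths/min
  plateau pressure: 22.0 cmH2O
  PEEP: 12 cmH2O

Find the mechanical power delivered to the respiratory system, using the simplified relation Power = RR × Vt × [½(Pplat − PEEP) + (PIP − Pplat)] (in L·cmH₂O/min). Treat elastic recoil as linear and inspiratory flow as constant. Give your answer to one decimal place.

Per-breath work = Vt × [½(Pplat−PEEP) + (PIP−Pplat)] = 0.385 × [0.5×10.0 + 7.5] = 0.385 × 12.5 = 4.813 L·cmH2O.
Power = 25 × 4.813 = 120.33 L·cmH2O/min.

120.3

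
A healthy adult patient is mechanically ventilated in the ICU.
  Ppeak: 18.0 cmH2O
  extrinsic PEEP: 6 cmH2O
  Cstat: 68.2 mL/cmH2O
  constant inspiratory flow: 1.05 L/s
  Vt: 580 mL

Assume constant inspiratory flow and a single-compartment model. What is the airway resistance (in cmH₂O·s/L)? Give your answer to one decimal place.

3.3

Equation of motion (constant flow): PIP = Vt/C + R·V̇ + PEEP.
R·V̇ = PIP − Vt/C − PEEP = 18.0 − 580/68.2 − 6 = 18.0 − 8.504 − 6 = 3.496 cmH2O.
R = 3.496 / 1.05 = 3.33 cmH2O·s/L.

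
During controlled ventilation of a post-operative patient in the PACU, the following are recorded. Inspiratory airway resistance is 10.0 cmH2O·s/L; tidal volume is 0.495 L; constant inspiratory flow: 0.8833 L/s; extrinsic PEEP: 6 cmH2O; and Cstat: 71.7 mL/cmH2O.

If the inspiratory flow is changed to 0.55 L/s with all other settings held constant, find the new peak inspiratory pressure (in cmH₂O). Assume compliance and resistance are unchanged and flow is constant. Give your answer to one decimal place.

18.4

PIP = Vt/C + R·V̇ + PEEP (constant-flow equation of motion).
Only the resistive term changes: ΔPIP = R × ΔV̇ = 10.0 × (0.55 − 0.8833) = 10.0 × -0.3333 = -3.333 cmH2O.
Original PIP = 495/71.7 + 10.0×0.8833 + 6 = 21.737 cmH2O; new PIP = 21.737 + (-3.333) = 18.404 cmH2O.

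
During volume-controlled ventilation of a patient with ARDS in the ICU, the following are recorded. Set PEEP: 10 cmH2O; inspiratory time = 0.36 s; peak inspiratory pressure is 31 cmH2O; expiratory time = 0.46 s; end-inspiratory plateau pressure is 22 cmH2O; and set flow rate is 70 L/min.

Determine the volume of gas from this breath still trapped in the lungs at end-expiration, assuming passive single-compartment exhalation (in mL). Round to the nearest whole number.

76

Flow: 70 L/min ÷ 60 = 1.1667 L/s.
Vt = flow × Ti = 1.1667 L/s × 0.36 s × 1000 mL/L = 420.01 mL.
R = (PIP − Pplat)/V̇ = (31 − 22) / 1.1667 = 9.0/1.1667 = 7.714 cmH2O·s/L.
C = Vt/(Pplat − PEEP) = 420.01 / (22 − 10) = 420.01/12.0 = 35.001 mL/cmH2O.
τ = R × C = 7.714 × 0.035 L/cmH2O = 0.27 s.
Fraction remaining = e^(−Te/τ) = e^(−0.46/0.27) = 0.182.
Trapped volume = 420.01 × 0.182 = 76.442 mL.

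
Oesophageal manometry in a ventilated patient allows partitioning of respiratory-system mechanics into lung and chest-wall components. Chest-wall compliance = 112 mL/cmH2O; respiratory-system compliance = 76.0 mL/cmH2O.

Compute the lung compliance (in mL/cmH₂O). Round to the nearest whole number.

1/CL = 1/Crs − 1/Ccw.
1/CL = 1/76.0 − 1/112 = 0.004229.
CL = 236.46 mL/cmH2O.

236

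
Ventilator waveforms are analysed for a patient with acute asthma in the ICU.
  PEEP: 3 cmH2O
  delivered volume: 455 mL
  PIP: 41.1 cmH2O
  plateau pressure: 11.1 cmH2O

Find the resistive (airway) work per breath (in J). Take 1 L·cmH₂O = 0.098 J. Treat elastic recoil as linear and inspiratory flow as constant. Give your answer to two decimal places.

1.34

With constant inspiratory flow the resistive pressure is constant at PIP − Pplat = 41.1 − 11.1 = 30.0 cmH2O, so resistive work = 30.0 × 0.455 = 13.65 L·cmH2O.
× 0.098 J/(L·cmH2O) → 1.338 J.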